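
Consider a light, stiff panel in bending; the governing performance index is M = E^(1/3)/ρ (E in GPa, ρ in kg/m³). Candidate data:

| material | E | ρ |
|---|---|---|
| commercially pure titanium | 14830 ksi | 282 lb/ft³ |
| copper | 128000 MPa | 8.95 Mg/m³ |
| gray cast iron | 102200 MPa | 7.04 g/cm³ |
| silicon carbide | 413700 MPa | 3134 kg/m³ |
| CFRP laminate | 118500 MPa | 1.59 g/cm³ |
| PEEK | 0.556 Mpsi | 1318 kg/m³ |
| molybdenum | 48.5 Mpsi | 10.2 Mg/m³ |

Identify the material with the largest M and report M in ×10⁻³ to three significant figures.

Putting every candidate on a common basis:
  commercially pure titanium: E = 102.2 GPa, ρ = 4517 kg/m³
  copper: E = 128.0 GPa, ρ = 8950 kg/m³
  gray cast iron: E = 102.2 GPa, ρ = 7040 kg/m³
  silicon carbide: E = 413.7 GPa, ρ = 3134 kg/m³
  CFRP laminate: E = 118.5 GPa, ρ = 1590 kg/m³
  PEEK: E = 3.833 GPa, ρ = 1318 kg/m³
  molybdenum: E = 334.4 GPa, ρ = 10200 kg/m³
  CFRP laminate: M = 3.09×10⁻³
  silicon carbide: M = 2.38×10⁻³
  PEEK: M = 1.19×10⁻³
  commercially pure titanium: M = 1.04×10⁻³
  molybdenum: M = 0.680×10⁻³
  gray cast iron: M = 0.664×10⁻³
  copper: M = 0.563×10⁻³
CFRP laminate ranks first.

CFRP laminate, M = 3.09×10⁻³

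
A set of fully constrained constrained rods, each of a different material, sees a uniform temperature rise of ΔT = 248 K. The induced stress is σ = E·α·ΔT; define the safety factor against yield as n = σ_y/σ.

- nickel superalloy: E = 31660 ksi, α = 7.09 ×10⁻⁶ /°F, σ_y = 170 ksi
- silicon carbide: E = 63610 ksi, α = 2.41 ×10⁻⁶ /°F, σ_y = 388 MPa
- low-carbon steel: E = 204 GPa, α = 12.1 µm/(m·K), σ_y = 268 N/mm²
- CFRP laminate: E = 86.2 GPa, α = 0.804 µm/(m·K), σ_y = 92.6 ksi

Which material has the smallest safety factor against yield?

Per material, after unit conversion:
  nickel superalloy: E = 218.3, α = 12.8, σ_y = 1172 → σ = 691 MPa, n = 1.70
  silicon carbide: E = 438.6, α = 4.34, σ_y = 388.0 → σ = 472 MPa, n = 0.822
  low-carbon steel: E = 204.0, α = 12.1, σ_y = 268.0 → σ = 612 MPa, n = 0.438
  CFRP laminate: E = 86.20, α = 0.804, σ_y = 638.5 → σ = 17.2 MPa, n = 37.1
Low-carbon steel has the lowest safety factor, n = 0.438.

low-carbon steel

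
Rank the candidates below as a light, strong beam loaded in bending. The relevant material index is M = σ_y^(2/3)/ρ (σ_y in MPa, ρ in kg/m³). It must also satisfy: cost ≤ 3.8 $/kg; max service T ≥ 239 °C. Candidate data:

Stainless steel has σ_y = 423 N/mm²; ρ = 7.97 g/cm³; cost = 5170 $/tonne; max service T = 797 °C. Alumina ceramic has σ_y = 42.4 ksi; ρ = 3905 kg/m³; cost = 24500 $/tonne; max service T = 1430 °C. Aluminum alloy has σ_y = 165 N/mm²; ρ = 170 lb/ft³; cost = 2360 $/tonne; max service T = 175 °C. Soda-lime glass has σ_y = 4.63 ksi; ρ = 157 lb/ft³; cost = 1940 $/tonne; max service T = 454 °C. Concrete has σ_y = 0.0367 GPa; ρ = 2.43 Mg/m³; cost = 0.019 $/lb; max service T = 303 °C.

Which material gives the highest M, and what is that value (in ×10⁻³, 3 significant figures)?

concrete, M = 4.54×10⁻³

Screen on constraints: cost ≤ 3.8 $/kg; max service T ≥ 239 °C. Survivors: soda-lime glass, concrete.
Putting every candidate on a common basis:
  soda-lime glass: σ_y = 31.92 MPa, ρ = 2515 kg/m³
  concrete: σ_y = 36.70 MPa, ρ = 2430 kg/m³
  concrete: M = 4.54×10⁻³
  soda-lime glass: M = 4.00×10⁻³
Highest index: concrete.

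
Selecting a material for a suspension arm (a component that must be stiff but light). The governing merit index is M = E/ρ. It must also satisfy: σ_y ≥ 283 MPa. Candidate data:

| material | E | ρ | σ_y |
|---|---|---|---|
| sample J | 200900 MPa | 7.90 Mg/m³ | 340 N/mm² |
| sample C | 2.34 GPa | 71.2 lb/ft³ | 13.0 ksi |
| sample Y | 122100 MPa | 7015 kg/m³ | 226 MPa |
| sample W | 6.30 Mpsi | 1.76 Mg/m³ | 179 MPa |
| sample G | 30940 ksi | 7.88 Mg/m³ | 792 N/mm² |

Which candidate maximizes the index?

Screen on constraints: σ_y ≥ 283 MPa. Survivors: sample J, sample G.
Convert each candidate to consistent units, then evaluate M:
  sample J: E = 200.9 GPa, ρ = 7900 kg/m³
  sample G: E = 213.3 GPa, ρ = 7880 kg/m³
  sample G: M = 27.1 MN·m/kg
  sample J: M = 25.4 MN·m/kg
The maximum is for sample G.

sample G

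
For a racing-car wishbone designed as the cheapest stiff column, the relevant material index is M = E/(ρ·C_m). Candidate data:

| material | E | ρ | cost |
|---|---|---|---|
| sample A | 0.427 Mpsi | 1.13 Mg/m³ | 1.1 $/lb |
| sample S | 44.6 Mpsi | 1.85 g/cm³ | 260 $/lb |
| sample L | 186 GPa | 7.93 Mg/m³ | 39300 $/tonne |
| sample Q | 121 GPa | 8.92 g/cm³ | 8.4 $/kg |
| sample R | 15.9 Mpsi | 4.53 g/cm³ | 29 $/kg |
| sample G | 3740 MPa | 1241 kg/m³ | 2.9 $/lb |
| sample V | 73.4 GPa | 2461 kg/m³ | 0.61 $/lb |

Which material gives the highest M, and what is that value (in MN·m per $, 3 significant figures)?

sample V, M = 22.2 MN·m per $

Putting every candidate on a common basis:
  sample A: E = 2.944 GPa, ρ = 1130 kg/m³, cost = 2.425 $/kg
  sample S: E = 307.5 GPa, ρ = 1850 kg/m³, cost = 573.2 $/kg
  sample L: E = 186.0 GPa, ρ = 7930 kg/m³, cost = 39.30 $/kg
  sample Q: E = 121.0 GPa, ρ = 8920 kg/m³, cost = 8.400 $/kg
  sample R: E = 109.6 GPa, ρ = 4530 kg/m³, cost = 29.00 $/kg
  sample G: E = 3.740 GPa, ρ = 1241 kg/m³, cost = 6.393 $/kg
  sample V: E = 73.40 GPa, ρ = 2461 kg/m³, cost = 1.345 $/kg
  sample V: M = 22.2 MN·m per $
  sample Q: M = 1.61 MN·m per $
  sample A: M = 1.07 MN·m per $
  sample R: M = 0.834 MN·m per $
  sample L: M = 0.597 MN·m per $
  sample G: M = 0.471 MN·m per $
  sample S: M = 0.290 MN·m per $
Sample V ranks first.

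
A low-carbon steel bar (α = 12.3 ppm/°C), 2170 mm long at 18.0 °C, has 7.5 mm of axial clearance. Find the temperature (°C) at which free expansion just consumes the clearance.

α·L₀·ΔT = 7.5 mm ⇒ ΔT = 7.5 / (12.3×10⁻⁶ × 2170.0) = 281.0 K.
T = 18.0 + 281.0 = 299.0 °C.

299 °C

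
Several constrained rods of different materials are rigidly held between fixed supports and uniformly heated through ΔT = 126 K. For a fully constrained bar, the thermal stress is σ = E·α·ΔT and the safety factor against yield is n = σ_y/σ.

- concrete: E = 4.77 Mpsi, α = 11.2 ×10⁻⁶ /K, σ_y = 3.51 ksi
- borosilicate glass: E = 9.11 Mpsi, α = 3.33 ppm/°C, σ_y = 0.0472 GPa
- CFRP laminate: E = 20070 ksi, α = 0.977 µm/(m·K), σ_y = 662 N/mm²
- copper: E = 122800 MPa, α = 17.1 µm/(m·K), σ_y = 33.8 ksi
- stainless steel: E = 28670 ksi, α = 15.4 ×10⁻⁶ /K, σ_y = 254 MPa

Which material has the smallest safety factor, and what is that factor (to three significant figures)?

With everything in SI (GPa, ×10⁻⁶/K, MPa):
  concrete: E = 32.89, α = 11.2, σ_y = 24.20 → σ = 46.4 MPa, n = 0.521
  borosilicate glass: E = 62.81, α = 3.33, σ_y = 47.20 → σ = 26.4 MPa, n = 1.79
  CFRP laminate: E = 138.4, α = 0.977, σ_y = 662.0 → σ = 17.0 MPa, n = 38.9
  copper: E = 122.8, α = 17.1, σ_y = 233.0 → σ = 265 MPa, n = 0.881
  stainless steel: E = 197.7, α = 15.4, σ_y = 254.0 → σ = 384 MPa, n = 0.662
Smallest n: concrete with n = 0.521.

concrete, n = 0.521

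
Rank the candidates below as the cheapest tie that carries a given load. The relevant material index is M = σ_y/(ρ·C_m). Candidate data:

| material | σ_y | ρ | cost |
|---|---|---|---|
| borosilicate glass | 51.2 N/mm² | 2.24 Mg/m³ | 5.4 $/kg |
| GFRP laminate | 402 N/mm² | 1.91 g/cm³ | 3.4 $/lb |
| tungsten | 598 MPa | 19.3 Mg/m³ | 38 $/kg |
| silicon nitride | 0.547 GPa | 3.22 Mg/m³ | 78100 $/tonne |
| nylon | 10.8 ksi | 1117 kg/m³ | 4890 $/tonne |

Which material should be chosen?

Convert each candidate to consistent units, then evaluate M:
  borosilicate glass: σ_y = 51.20 MPa, ρ = 2240 kg/m³, cost = 5.400 $/kg
  GFRP laminate: σ_y = 402.0 MPa, ρ = 1910 kg/m³, cost = 7.496 $/kg
  tungsten: σ_y = 598.0 MPa, ρ = 19300 kg/m³, cost = 38.00 $/kg
  silicon nitride: σ_y = 547.0 MPa, ρ = 3220 kg/m³, cost = 78.10 $/kg
  nylon: σ_y = 74.46 MPa, ρ = 1117 kg/m³, cost = 4.890 $/kg
  GFRP laminate: M = 28.1 kN·m per $
  nylon: M = 13.6 kN·m per $
  borosilicate glass: M = 4.23 kN·m per $
  silicon nitride: M = 2.18 kN·m per $
  tungsten: M = 0.815 kN·m per $
Highest index: GFRP laminate.

GFRP laminate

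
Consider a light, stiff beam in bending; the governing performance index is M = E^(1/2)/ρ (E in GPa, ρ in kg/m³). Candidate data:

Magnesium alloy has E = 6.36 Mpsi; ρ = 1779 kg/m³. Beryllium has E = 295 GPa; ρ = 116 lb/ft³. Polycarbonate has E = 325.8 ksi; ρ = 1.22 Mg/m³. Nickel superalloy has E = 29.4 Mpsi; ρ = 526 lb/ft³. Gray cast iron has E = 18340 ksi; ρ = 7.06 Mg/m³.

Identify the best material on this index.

In SI units:
  magnesium alloy: E = 43.85 GPa, ρ = 1779 kg/m³
  beryllium: E = 295.0 GPa, ρ = 1858 kg/m³
  polycarbonate: E = 2.246 GPa, ρ = 1220 kg/m³
  nickel superalloy: E = 202.7 GPa, ρ = 8426 kg/m³
  gray cast iron: E = 126.4 GPa, ρ = 7060 kg/m³
  beryllium: M = 9.24×10⁻³
  magnesium alloy: M = 3.72×10⁻³
  nickel superalloy: M = 1.69×10⁻³
  gray cast iron: M = 1.59×10⁻³
  polycarbonate: M = 1.23×10⁻³
Beryllium has the largest M.

beryllium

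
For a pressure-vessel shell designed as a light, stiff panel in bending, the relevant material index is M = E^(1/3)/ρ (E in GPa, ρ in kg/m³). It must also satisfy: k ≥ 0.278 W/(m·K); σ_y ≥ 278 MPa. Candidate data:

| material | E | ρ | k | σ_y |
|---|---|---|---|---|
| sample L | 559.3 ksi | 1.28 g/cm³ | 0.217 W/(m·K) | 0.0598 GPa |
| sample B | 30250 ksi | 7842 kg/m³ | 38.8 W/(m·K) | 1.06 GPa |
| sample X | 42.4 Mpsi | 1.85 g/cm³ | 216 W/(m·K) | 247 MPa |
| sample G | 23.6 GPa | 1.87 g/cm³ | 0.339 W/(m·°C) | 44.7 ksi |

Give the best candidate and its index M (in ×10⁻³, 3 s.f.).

Screen on constraints: k ≥ 0.278 W/(m·K); σ_y ≥ 278 MPa. Survivors: sample B, sample G.
Putting every candidate on a common basis:
  sample B: E = 208.6 GPa, ρ = 7842 kg/m³
  sample G: E = 23.60 GPa, ρ = 1870 kg/m³
  sample G: M = 1.53×10⁻³
  sample B: M = 0.756×10⁻³
Sample G has the largest M.

sample G, M = 1.53×10⁻³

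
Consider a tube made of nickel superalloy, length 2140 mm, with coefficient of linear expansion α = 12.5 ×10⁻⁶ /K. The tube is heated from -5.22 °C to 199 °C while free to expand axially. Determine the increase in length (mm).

5.46 mm

ΔT = 199 − (-5.22) = 204.2 K.
ΔL = α·L₀·ΔT = 12.5×10⁻⁶ × 2140 mm × 204.2 K = 5.46 mm.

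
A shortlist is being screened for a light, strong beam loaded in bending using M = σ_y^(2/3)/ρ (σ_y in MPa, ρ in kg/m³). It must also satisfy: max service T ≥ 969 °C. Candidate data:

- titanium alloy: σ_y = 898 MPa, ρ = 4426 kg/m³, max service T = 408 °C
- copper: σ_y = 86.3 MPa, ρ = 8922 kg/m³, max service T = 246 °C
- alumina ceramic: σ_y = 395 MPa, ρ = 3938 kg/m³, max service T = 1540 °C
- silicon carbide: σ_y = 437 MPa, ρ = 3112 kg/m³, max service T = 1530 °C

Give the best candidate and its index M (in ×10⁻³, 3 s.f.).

Screen on constraints: max service T ≥ 969 °C. Survivors: alumina ceramic, silicon carbide.
Evaluate M for each candidate:
  silicon carbide: M = 18.5×10⁻³
  alumina ceramic: M = 13.7×10⁻³
Silicon carbide has the largest M.

silicon carbide, M = 18.5×10⁻³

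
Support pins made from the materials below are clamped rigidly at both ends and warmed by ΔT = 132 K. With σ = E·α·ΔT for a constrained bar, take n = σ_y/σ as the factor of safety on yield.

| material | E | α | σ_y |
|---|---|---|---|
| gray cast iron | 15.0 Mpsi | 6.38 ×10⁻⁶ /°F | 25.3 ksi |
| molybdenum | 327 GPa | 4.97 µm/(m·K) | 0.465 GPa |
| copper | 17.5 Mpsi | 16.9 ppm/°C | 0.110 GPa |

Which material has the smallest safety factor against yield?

copper

With everything in SI (GPa, ×10⁻⁶/K, MPa):
  gray cast iron: E = 103.4, α = 11.5, σ_y = 174.4 → σ = 157 MPa, n = 1.11
  molybdenum: E = 327.0, α = 4.97, σ_y = 465.0 → σ = 215 MPa, n = 2.17
  copper: E = 120.7, α = 16.9, σ_y = 110.0 → σ = 269 MPa, n = 0.409
Smallest n: copper with n = 0.409.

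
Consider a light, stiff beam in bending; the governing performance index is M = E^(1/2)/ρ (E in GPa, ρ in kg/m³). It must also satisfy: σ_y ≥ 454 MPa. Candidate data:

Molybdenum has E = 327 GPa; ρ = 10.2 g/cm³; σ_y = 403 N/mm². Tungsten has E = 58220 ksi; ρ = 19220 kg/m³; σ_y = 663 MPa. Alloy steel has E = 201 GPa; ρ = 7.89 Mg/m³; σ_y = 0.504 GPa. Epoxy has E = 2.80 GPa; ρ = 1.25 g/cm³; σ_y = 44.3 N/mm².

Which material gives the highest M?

alloy steel

Screen on constraints: σ_y ≥ 454 MPa. Survivors: tungsten, alloy steel.
In SI units:
  tungsten: E = 401.4 GPa, ρ = 19220 kg/m³
  alloy steel: E = 201.0 GPa, ρ = 7890 kg/m³
  alloy steel: M = 1.80×10⁻³
  tungsten: M = 1.04×10⁻³
Alloy steel ranks first.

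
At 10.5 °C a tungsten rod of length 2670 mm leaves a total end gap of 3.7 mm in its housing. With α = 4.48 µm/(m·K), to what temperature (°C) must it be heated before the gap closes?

320 °C

α·L₀·ΔT = 3.7 mm ⇒ ΔT = 3.7 / (4.48×10⁻⁶ × 2670.0) = 309.3 K.
T = 10.5 + 309.3 = 319.8 °C.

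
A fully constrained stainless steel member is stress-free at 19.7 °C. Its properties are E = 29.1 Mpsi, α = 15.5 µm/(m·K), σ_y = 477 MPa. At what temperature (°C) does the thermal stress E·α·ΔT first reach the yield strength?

173 °C

E = 29.1 Mpsi = 200.6 GPa.
E·α·ΔT = 477.0 MPa ⇒ ΔT = 477.0 / (200.6×10³ × 15.5×10⁻⁶) = 153.4 K.
T = 19.7 + 153.4 = 173.1 °C.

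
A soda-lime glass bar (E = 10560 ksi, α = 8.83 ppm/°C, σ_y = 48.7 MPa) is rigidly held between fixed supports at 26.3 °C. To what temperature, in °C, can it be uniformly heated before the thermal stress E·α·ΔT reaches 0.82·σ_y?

88.4 °C

E = 10560 ksi = 72.81 GPa.
E·α·ΔT = 39.93 MPa ⇒ ΔT = 39.93 / (72.81×10³ × 8.83×10⁻⁶) = 62.12 K.
T = 26.3 + 62.12 = 88.42 °C.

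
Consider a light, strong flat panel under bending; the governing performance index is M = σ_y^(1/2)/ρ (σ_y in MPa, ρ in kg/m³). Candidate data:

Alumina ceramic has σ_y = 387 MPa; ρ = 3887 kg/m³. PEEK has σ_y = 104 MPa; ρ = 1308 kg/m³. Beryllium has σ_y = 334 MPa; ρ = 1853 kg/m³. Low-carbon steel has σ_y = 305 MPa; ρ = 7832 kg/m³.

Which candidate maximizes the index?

beryllium

Per-candidate index values:
  beryllium: M = 9.86×10⁻³
  PEEK: M = 7.80×10⁻³
  alumina ceramic: M = 5.06×10⁻³
  low-carbon steel: M = 2.23×10⁻³
Beryllium ranks first.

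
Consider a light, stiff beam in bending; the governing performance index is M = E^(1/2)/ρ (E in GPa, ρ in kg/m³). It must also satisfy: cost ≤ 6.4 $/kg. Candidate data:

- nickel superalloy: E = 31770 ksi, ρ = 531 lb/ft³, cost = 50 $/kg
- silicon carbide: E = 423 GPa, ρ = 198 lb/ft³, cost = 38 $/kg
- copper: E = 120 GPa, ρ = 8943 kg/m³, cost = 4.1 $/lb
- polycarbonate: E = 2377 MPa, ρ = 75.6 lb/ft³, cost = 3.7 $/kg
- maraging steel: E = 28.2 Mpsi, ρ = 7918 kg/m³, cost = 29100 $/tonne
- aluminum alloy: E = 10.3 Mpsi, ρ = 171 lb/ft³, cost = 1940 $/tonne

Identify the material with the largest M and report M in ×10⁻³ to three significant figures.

Screen on constraints: cost ≤ 6.4 $/kg. Survivors: polycarbonate, aluminum alloy.
Convert each candidate to consistent units, then evaluate M:
  polycarbonate: E = 2.377 GPa, ρ = 1211 kg/m³
  aluminum alloy: E = 71.02 GPa, ρ = 2739 kg/m³
  aluminum alloy: M = 3.08×10⁻³
  polycarbonate: M = 1.27×10⁻³
Aluminum alloy ranks first.

aluminum alloy, M = 3.08×10⁻³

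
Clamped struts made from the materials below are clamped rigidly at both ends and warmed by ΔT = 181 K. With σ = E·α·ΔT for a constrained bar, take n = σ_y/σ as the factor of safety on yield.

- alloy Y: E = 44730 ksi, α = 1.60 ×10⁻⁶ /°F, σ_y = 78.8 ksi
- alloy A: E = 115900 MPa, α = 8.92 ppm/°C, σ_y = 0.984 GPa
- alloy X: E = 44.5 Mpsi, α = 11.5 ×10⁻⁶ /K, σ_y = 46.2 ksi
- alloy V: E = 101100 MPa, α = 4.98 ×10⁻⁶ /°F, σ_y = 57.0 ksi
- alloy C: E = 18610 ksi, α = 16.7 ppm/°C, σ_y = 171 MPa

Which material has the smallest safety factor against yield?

Converting E to GPa, α to ×10⁻⁶/K, σ_y to MPa, then σ and n for each:
  alloy Y: E = 308.4, α = 2.88, σ_y = 543.3 → σ = 161 MPa, n = 3.38
  alloy A: E = 115.9, α = 8.92, σ_y = 984.0 → σ = 187 MPa, n = 5.26
  alloy X: E = 306.8, α = 11.5, σ_y = 318.5 → σ = 639 MPa, n = 0.499
  alloy V: E = 101.1, α = 8.96, σ_y = 393.0 → σ = 164 MPa, n = 2.40
  alloy C: E = 128.3, α = 16.7, σ_y = 171.0 → σ = 388 MPa, n = 0.441
The minimum is alloy C at n = 0.441.

alloy C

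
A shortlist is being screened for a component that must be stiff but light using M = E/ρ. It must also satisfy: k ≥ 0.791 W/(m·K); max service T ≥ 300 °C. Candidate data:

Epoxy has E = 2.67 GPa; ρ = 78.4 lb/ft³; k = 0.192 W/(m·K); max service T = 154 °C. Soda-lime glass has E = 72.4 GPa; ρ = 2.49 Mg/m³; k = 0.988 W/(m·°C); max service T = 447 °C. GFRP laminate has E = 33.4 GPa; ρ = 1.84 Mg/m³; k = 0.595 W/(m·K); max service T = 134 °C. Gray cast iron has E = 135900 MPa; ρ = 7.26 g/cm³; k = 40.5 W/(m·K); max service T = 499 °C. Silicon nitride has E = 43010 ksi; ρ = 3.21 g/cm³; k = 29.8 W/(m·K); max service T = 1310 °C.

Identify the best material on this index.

Screen on constraints: k ≥ 0.791 W/(m·K); max service T ≥ 300 °C. Survivors: soda-lime glass, gray cast iron, silicon nitride.
Putting every candidate on a common basis:
  soda-lime glass: E = 72.40 GPa, ρ = 2490 kg/m³
  gray cast iron: E = 135.9 GPa, ρ = 7260 kg/m³
  silicon nitride: E = 296.5 GPa, ρ = 3210 kg/m³
  silicon nitride: M = 92.4 MN·m/kg
  soda-lime glass: M = 29.1 MN·m/kg
  gray cast iron: M = 18.7 MN·m/kg
Highest index: silicon nitride.

silicon nitride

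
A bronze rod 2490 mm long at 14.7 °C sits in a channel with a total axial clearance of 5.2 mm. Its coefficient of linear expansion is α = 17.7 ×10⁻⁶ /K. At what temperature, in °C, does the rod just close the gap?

α·L₀·ΔT = 5.2 mm ⇒ ΔT = 5.2 / (17.7×10⁻⁶ × 2490.0) = 118.0 K.
T = 14.7 + 118.0 = 132.7 °C.

133 °C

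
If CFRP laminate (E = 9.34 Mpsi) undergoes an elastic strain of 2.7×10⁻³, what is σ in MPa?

E = 9.34 Mpsi = 64.40 GPa.
σ = E·ε = 64400 MPa × 2.7×10⁻³ = 174 MPa.

174 MPa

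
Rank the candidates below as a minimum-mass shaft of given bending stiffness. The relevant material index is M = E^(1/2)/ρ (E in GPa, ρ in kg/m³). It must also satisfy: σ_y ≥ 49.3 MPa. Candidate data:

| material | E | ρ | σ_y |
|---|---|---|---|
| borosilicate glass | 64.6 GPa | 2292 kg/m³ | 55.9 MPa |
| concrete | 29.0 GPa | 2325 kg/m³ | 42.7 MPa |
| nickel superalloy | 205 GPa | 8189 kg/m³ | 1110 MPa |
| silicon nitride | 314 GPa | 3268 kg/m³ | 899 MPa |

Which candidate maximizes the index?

silicon nitride

Screen on constraints: σ_y ≥ 49.3 MPa. Survivors: borosilicate glass, nickel superalloy, silicon nitride.
Computing M directly (units already consistent):
  silicon nitride: M = 5.42×10⁻³
  borosilicate glass: M = 3.51×10⁻³
  nickel superalloy: M = 1.75×10⁻³
Silicon nitride ranks first.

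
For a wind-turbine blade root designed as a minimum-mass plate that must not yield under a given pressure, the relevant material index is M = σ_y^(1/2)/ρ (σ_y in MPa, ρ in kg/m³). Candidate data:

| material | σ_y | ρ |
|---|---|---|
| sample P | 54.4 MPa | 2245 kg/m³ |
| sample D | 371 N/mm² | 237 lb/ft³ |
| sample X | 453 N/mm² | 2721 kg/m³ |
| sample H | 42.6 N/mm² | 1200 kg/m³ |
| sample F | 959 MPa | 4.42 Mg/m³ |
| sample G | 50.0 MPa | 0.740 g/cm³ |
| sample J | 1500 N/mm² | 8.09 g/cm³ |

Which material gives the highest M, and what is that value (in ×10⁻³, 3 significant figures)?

In SI units:
  sample P: σ_y = 54.40 MPa, ρ = 2245 kg/m³
  sample D: σ_y = 371.0 MPa, ρ = 3796 kg/m³
  sample X: σ_y = 453.0 MPa, ρ = 2721 kg/m³
  sample H: σ_y = 42.60 MPa, ρ = 1200 kg/m³
  sample F: σ_y = 959.0 MPa, ρ = 4420 kg/m³
  sample G: σ_y = 50.00 MPa, ρ = 740.0 kg/m³
  sample J: σ_y = 1500 MPa, ρ = 8090 kg/m³
  sample G: M = 9.56×10⁻³
  sample X: M = 7.82×10⁻³
  sample F: M = 7.01×10⁻³
  sample H: M = 5.44×10⁻³
  sample D: M = 5.07×10⁻³
  sample J: M = 4.79×10⁻³
  sample P: M = 3.29×10⁻³
Sample G has the largest M.

sample G, M = 9.56×10⁻³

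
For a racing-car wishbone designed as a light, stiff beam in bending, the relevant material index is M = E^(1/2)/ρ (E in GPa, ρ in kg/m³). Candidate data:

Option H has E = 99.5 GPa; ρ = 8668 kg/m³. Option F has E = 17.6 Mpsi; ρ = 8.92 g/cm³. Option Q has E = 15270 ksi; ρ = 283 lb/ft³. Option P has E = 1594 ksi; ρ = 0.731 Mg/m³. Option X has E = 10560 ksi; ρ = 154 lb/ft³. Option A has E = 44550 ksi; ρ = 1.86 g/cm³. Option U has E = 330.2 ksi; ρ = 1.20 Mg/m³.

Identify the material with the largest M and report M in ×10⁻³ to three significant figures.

option A, M = 9.42×10⁻³

Normalizing units and computing the index:
  option H: E = 99.50 GPa, ρ = 8668 kg/m³
  option F: E = 121.3 GPa, ρ = 8920 kg/m³
  option Q: E = 105.3 GPa, ρ = 4533 kg/m³
  option P: E = 10.99 GPa, ρ = 731.0 kg/m³
  option X: E = 72.81 GPa, ρ = 2467 kg/m³
  option A: E = 307.2 GPa, ρ = 1860 kg/m³
  option U: E = 2.277 GPa, ρ = 1200 kg/m³
  option A: M = 9.42×10⁻³
  option P: M = 4.54×10⁻³
  option X: M = 3.46×10⁻³
  option Q: M = 2.26×10⁻³
  option U: M = 1.26×10⁻³
  option F: M = 1.23×10⁻³
  option H: M = 1.15×10⁻³
The maximum is for option A.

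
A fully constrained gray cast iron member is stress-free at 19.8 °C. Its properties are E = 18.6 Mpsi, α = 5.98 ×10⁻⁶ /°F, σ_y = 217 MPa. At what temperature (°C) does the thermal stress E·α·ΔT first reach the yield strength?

E = 18.6 Mpsi = 128.2 GPa.
α = 5.98×10⁻⁶/°F × 9/5 = 10.8×10⁻⁶/K.
E·α·ΔT = 217.0 MPa ⇒ ΔT = 217.0 / (128.2×10³ × 10.8×10⁻⁶) = 157.2 K.
T = 19.8 + 157.2 = 177.0 °C.

177 °C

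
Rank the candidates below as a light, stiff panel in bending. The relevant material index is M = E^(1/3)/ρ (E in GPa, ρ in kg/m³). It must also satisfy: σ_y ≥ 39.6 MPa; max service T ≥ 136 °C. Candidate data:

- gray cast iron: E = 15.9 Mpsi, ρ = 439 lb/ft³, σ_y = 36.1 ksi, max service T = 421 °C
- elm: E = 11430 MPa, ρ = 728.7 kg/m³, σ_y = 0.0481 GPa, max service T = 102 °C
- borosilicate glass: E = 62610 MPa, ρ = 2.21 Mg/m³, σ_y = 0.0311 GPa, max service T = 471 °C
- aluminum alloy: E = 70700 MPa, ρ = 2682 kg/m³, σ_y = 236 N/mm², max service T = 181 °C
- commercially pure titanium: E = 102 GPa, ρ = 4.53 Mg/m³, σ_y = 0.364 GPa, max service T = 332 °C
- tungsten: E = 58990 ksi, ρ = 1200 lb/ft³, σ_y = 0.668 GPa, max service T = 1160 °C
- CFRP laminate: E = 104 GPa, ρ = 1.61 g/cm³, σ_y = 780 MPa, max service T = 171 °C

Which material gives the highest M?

Screen on constraints: σ_y ≥ 39.6 MPa; max service T ≥ 136 °C. Survivors: gray cast iron, aluminum alloy, commercially pure titanium, tungsten, CFRP laminate.
Convert each candidate to consistent units, then evaluate M:
  gray cast iron: E = 109.6 GPa, ρ = 7032 kg/m³
  aluminum alloy: E = 70.70 GPa, ρ = 2682 kg/m³
  commercially pure titanium: E = 102.0 GPa, ρ = 4530 kg/m³
  tungsten: E = 406.7 GPa, ρ = 19220 kg/m³
  CFRP laminate: E = 104.0 GPa, ρ = 1610 kg/m³
  CFRP laminate: M = 2.92×10⁻³
  aluminum alloy: M = 1.54×10⁻³
  commercially pure titanium: M = 1.03×10⁻³
  gray cast iron: M = 0.681×10⁻³
  tungsten: M = 0.385×10⁻³
The maximum is for CFRP laminate.

CFRP laminate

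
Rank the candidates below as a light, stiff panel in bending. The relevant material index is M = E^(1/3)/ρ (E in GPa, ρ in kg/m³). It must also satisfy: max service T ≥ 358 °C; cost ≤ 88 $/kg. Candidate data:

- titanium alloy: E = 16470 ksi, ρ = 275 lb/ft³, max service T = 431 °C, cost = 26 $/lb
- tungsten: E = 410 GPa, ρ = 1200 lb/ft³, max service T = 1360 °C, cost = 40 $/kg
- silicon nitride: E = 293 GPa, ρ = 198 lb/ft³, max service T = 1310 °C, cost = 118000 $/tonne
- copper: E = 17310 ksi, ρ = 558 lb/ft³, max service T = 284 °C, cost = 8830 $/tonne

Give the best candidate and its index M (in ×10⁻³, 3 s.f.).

titanium alloy, M = 1.10×10⁻³

Screen on constraints: max service T ≥ 358 °C; cost ≤ 88 $/kg. Survivors: titanium alloy, tungsten.
Convert each candidate to consistent units, then evaluate M:
  titanium alloy: E = 113.6 GPa, ρ = 4405 kg/m³
  tungsten: E = 410.0 GPa, ρ = 19220 kg/m³
  titanium alloy: M = 1.10×10⁻³
  tungsten: M = 0.386×10⁻³
The maximum is for titanium alloy.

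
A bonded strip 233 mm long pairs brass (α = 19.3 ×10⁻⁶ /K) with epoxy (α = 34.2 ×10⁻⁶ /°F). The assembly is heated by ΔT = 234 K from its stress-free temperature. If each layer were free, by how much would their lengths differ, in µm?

epoxy: α = 34.2×10⁻⁶/°F × 9/5 = 61.6×10⁻⁶/K.
Δα = |19.3 − 61.6|×10⁻⁶/K = 42.3×10⁻⁶/K.
ΔL_mismatch = Δα·L·ΔT = 42.3×10⁻⁶ × 233.0 mm × 234.0 K = 2300 µm.

2300 µm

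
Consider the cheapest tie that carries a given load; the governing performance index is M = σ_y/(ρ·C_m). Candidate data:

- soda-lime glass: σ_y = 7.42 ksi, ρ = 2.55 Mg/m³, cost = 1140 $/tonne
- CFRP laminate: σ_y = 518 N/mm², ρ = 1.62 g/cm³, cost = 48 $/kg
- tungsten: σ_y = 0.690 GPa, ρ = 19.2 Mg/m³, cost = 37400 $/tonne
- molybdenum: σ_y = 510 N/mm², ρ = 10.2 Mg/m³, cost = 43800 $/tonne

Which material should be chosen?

In SI units:
  soda-lime glass: σ_y = 51.16 MPa, ρ = 2550 kg/m³, cost = 1.140 $/kg
  CFRP laminate: σ_y = 518.0 MPa, ρ = 1620 kg/m³, cost = 48.00 $/kg
  tungsten: σ_y = 690.0 MPa, ρ = 19200 kg/m³, cost = 37.40 $/kg
  molybdenum: σ_y = 510.0 MPa, ρ = 10200 kg/m³, cost = 43.80 $/kg
  soda-lime glass: M = 17.6 kN·m per $
  CFRP laminate: M = 6.66 kN·m per $
  molybdenum: M = 1.14 kN·m per $
  tungsten: M = 0.961 kN·m per $
Soda-lime glass ranks first.

soda-lime glass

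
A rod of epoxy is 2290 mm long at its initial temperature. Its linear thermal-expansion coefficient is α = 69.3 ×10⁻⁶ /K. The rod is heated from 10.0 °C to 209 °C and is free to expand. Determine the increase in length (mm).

31.6 mm

ΔT = 209 − 10.0 = 199.0 K.
ΔL = α·L₀·ΔT = 69.3×10⁻⁶ × 2290 mm × 199.0 K = 31.6 mm.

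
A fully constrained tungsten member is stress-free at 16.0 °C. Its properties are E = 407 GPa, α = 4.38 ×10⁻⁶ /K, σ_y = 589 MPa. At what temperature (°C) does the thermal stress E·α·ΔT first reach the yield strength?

346 °C

E·α·ΔT = 589.0 MPa ⇒ ΔT = 589.0 / (407.0×10³ × 4.38×10⁻⁶) = 330.4 K.
T = 16.0 + 330.4 = 346.4 °C.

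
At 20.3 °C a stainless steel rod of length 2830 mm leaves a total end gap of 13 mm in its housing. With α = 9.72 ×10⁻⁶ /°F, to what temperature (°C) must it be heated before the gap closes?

283 °C

α = 9.72×10⁻⁶/°F × 9/5 = 17.5×10⁻⁶/K.
α·L₀·ΔT = 13.0 mm ⇒ ΔT = 13.0 / (17.5×10⁻⁶ × 2830.0) = 262.6 K.
T = 20.3 + 262.6 = 282.9 °C.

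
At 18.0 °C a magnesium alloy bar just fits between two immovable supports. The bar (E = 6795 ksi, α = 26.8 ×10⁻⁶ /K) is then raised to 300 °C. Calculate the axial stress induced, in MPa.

E = 6795 ksi = 46.85 GPa.
ΔT = 282.0 K. Constrained thermal stress σ = E·α·ΔT = 46.85×10³ MPa × 26.8×10⁻⁶ × 282.0 = 354 MPa (compressive).

354 MPa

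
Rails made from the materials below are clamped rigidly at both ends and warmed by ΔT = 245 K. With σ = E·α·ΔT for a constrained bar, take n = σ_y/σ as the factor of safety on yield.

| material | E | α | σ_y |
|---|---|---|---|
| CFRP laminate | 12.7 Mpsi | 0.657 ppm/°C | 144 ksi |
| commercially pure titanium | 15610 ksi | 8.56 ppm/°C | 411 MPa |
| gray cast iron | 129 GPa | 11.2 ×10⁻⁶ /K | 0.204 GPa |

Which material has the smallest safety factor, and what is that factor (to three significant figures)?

With everything in SI (GPa, ×10⁻⁶/K, MPa):
  CFRP laminate: E = 87.56, α = 0.657, σ_y = 992.8 → σ = 14.1 MPa, n = 70.4
  commercially pure titanium: E = 107.6, α = 8.56, σ_y = 411.0 → σ = 226 MPa, n = 1.82
  gray cast iron: E = 129.0, α = 11.2, σ_y = 204.0 → σ = 354 MPa, n = 0.576
Smallest n: gray cast iron with n = 0.576.

gray cast iron, n = 0.576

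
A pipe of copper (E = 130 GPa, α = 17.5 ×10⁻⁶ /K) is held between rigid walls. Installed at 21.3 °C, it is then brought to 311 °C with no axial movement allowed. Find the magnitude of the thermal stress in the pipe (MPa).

659 MPa

ΔT = 289.7 K. Constrained thermal stress σ = E·α·ΔT = 130.0×10³ MPa × 17.5×10⁻⁶ × 289.7 = 659 MPa (compressive).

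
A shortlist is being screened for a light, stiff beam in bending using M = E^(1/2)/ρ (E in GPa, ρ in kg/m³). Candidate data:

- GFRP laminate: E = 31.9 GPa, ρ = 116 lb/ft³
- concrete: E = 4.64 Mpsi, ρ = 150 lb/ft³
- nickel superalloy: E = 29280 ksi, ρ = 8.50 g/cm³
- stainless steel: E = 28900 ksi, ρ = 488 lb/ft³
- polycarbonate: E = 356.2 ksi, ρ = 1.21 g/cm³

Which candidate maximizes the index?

Putting every candidate on a common basis:
  GFRP laminate: E = 31.90 GPa, ρ = 1858 kg/m³
  concrete: E = 31.99 GPa, ρ = 2403 kg/m³
  nickel superalloy: E = 201.9 GPa, ρ = 8500 kg/m³
  stainless steel: E = 199.3 GPa, ρ = 7817 kg/m³
  polycarbonate: E = 2.456 GPa, ρ = 1210 kg/m³
  GFRP laminate: M = 3.04×10⁻³
  concrete: M = 2.35×10⁻³
  stainless steel: M = 1.81×10⁻³
  nickel superalloy: M = 1.67×10⁻³
  polycarbonate: M = 1.30×10⁻³
Highest index: GFRP laminate.

GFRP laminate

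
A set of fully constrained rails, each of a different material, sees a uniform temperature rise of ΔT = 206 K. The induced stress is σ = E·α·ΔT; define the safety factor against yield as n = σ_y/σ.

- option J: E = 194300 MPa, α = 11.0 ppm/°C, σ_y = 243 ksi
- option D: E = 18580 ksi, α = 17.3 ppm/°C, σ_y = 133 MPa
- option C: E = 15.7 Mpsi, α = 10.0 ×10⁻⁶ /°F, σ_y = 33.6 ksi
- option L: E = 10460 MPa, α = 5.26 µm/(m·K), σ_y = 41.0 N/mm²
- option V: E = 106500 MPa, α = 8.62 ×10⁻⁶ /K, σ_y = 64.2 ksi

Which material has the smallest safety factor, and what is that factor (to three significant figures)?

Converting E to GPa, α to ×10⁻⁶/K, σ_y to MPa, then σ and n for each:
  option J: E = 194.3, α = 11.0, σ_y = 1675 → σ = 440 MPa, n = 3.81
  option D: E = 128.1, α = 17.3, σ_y = 133.0 → σ = 457 MPa, n = 0.291
  option C: E = 108.2, α = 18.0, σ_y = 231.7 → σ = 401 MPa, n = 0.577
  option L: E = 10.46, α = 5.26, σ_y = 41.00 → σ = 11.3 MPa, n = 3.62
  option V: E = 106.5, α = 8.62, σ_y = 442.6 → σ = 189 MPa, n = 2.34
Option D has the lowest safety factor, n = 0.291.

option D, n = 0.291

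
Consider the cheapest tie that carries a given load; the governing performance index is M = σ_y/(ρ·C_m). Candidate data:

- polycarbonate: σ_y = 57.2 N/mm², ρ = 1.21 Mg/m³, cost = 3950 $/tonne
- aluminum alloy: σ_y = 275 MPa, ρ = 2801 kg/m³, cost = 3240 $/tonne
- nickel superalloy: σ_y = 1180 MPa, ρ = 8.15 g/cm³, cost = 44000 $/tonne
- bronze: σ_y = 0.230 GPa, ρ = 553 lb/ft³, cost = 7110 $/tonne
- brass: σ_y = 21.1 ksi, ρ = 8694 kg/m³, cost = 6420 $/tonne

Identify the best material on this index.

aluminum alloy

After converting to SI:
  polycarbonate: σ_y = 57.20 MPa, ρ = 1210 kg/m³, cost = 3.950 $/kg
  aluminum alloy: σ_y = 275.0 MPa, ρ = 2801 kg/m³, cost = 3.240 $/kg
  nickel superalloy: σ_y = 1180 MPa, ρ = 8150 kg/m³, cost = 44.00 $/kg
  bronze: σ_y = 230.0 MPa, ρ = 8858 kg/m³, cost = 7.110 $/kg
  brass: σ_y = 145.5 MPa, ρ = 8694 kg/m³, cost = 6.420 $/kg
  aluminum alloy: M = 30.3 kN·m per $
  polycarbonate: M = 12.0 kN·m per $
  bronze: M = 3.65 kN·m per $
  nickel superalloy: M = 3.29 kN·m per $
  brass: M = 2.61 kN·m per $
Aluminum alloy has the largest M.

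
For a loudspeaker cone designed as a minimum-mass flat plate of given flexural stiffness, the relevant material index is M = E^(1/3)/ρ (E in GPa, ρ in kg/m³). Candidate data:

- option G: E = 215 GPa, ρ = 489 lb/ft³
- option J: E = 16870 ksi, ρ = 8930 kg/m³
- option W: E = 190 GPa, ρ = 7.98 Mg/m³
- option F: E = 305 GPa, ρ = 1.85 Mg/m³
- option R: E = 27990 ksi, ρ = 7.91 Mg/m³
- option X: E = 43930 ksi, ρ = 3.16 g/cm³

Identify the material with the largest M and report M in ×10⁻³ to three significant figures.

Convert each candidate to consistent units, then evaluate M:
  option G: E = 215.0 GPa, ρ = 7833 kg/m³
  option J: E = 116.3 GPa, ρ = 8930 kg/m³
  option W: E = 190.0 GPa, ρ = 7980 kg/m³
  option F: E = 305.0 GPa, ρ = 1850 kg/m³
  option R: E = 193.0 GPa, ρ = 7910 kg/m³
  option X: E = 302.9 GPa, ρ = 3160 kg/m³
  option F: M = 3.64×10⁻³
  option X: M = 2.13×10⁻³
  option G: M = 0.765×10⁻³
  option R: M = 0.731×10⁻³
  option W: M = 0.720×10⁻³
  option J: M = 0.547×10⁻³
Option F has the largest M.

option F, M = 3.64×10⁻³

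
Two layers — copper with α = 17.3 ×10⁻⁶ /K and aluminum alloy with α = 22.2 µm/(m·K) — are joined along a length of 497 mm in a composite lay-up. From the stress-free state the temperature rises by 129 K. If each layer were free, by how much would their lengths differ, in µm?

Δα = |17.3 − 22.2|×10⁻⁶/K = 4.90×10⁻⁶/K.
ΔL_mismatch = Δα·L·ΔT = 4.90×10⁻⁶ × 497.0 mm × 129.0 K = 314 µm.

314 µm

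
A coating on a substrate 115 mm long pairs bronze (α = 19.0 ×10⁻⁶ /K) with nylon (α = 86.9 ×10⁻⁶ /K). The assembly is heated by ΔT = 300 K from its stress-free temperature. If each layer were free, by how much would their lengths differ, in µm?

2340 µm

Δα = |19.0 − 86.9|×10⁻⁶/K = 67.9×10⁻⁶/K.
ΔL_mismatch = Δα·L·ΔT = 67.9×10⁻⁶ × 115.0 mm × 300.0 K = 2340 µm.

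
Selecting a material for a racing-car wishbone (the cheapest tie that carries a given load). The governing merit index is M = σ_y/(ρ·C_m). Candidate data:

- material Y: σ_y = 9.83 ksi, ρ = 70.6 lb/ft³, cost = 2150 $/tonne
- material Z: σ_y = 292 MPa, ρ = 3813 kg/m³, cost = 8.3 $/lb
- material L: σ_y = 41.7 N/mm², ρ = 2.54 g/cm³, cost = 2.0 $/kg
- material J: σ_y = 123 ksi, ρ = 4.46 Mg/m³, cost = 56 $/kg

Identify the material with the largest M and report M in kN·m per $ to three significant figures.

Convert each candidate to consistent units, then evaluate M:
  material Y: σ_y = 67.78 MPa, ρ = 1131 kg/m³, cost = 2.150 $/kg
  material Z: σ_y = 292.0 MPa, ρ = 3813 kg/m³, cost = 18.30 $/kg
  material L: σ_y = 41.70 MPa, ρ = 2540 kg/m³, cost = 2.000 $/kg
  material J: σ_y = 848.1 MPa, ρ = 4460 kg/m³, cost = 56.00 $/kg
  material Y: M = 27.9 kN·m per $
  material L: M = 8.21 kN·m per $
  material Z: M = 4.19 kN·m per $
  material J: M = 3.40 kN·m per $
Highest index: material Y.

material Y, M = 27.9 kN·m per $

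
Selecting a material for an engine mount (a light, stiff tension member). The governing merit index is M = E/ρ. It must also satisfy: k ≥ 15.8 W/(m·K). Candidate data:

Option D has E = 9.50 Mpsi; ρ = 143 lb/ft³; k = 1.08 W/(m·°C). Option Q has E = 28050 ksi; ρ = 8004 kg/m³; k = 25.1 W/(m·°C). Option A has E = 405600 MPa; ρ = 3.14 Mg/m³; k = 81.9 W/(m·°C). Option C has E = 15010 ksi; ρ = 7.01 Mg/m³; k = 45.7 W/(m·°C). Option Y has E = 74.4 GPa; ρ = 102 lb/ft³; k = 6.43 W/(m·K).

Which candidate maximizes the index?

Screen on constraints: k ≥ 15.8 W/(m·K). Survivors: option Q, option A, option C.
Normalizing units and computing the index:
  option Q: E = 193.4 GPa, ρ = 8004 kg/m³
  option A: E = 405.6 GPa, ρ = 3140 kg/m³
  option C: E = 103.5 GPa, ρ = 7010 kg/m³
  option A: M = 129 MN·m/kg
  option Q: M = 24.2 MN·m/kg
  option C: M = 14.8 MN·m/kg
Option A ranks first.

option A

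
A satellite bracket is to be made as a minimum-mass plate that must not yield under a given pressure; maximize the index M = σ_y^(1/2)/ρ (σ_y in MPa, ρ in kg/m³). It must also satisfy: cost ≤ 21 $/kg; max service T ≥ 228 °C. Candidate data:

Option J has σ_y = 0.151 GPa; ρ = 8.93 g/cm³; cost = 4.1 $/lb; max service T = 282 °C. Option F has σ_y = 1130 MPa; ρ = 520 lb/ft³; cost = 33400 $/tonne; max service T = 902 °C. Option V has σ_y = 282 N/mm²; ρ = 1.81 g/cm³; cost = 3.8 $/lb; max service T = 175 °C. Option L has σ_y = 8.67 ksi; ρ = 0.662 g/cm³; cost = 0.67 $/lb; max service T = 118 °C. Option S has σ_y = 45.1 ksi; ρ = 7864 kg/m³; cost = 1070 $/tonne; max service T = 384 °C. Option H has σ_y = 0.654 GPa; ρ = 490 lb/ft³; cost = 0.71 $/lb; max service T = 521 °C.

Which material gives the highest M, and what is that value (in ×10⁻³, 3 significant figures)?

Screen on constraints: cost ≤ 21 $/kg; max service T ≥ 228 °C. Survivors: option J, option S, option H.
In SI units:
  option J: σ_y = 151.0 MPa, ρ = 8930 kg/m³
  option S: σ_y = 311.0 MPa, ρ = 7864 kg/m³
  option H: σ_y = 654.0 MPa, ρ = 7849 kg/m³
  option H: M = 3.26×10⁻³
  option S: M = 2.24×10⁻³
  option J: M = 1.38×10⁻³
Option H ranks first.

option H, M = 3.26×10⁻³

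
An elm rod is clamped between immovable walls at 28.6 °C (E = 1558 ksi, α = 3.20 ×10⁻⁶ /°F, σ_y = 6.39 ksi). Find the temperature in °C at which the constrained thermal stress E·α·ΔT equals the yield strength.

741 °C

E = 1558 ksi = 10.74 GPa.
α = 3.20×10⁻⁶/°F × 9/5 = 5.76×10⁻⁶/K.
σ_y = 6.39 ksi = 44.06 MPa.
E·α·ΔT = 44.06 MPa ⇒ ΔT = 44.06 / (10.74×10³ × 5.76×10⁻⁶) = 712.1 K.
T = 28.6 + 712.1 = 740.7 °C.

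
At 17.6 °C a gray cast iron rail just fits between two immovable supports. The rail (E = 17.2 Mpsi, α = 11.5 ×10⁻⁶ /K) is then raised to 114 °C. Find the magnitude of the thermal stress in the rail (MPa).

E = 17.2 Mpsi = 118.6 GPa.
ΔT = 96.40 K. Constrained thermal stress σ = E·α·ΔT = 118.6×10³ MPa × 11.5×10⁻⁶ × 96.40 = 131 MPa (compressive).

131 MPa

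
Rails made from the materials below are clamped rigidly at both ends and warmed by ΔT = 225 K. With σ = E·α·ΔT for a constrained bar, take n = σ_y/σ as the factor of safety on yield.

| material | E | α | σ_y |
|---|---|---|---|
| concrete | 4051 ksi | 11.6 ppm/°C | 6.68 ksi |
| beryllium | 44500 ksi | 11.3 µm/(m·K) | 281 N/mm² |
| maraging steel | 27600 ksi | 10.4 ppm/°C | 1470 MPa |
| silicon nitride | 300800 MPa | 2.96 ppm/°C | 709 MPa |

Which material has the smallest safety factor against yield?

Converting E to GPa, α to ×10⁻⁶/K, σ_y to MPa, then σ and n for each:
  concrete: E = 27.93, α = 11.6, σ_y = 46.06 → σ = 72.9 MPa, n = 0.632
  beryllium: E = 306.8, α = 11.3, σ_y = 281.0 → σ = 780 MPa, n = 0.360
  maraging steel: E = 190.3, α = 10.4, σ_y = 1470 → σ = 445 MPa, n = 3.30
  silicon nitride: E = 300.8, α = 2.96, σ_y = 709.0 → σ = 200 MPa, n = 3.54
The minimum is beryllium at n = 0.360.

beryllium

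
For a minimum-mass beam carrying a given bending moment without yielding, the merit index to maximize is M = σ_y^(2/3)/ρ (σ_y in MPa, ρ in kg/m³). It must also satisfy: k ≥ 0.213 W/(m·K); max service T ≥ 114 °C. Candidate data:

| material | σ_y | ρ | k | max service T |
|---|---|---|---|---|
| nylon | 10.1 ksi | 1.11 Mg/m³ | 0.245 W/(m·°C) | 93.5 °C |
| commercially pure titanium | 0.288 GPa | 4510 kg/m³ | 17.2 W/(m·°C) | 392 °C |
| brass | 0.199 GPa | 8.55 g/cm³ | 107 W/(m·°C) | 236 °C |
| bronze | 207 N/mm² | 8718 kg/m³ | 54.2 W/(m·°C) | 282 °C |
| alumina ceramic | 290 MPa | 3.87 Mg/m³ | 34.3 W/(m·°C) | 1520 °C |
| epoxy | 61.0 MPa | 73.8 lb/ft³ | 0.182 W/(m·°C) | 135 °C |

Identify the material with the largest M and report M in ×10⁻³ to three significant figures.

alumina ceramic, M = 11.3×10⁻³

Screen on constraints: k ≥ 0.213 W/(m·K); max service T ≥ 114 °C. Survivors: commercially pure titanium, brass, bronze, alumina ceramic.
Putting every candidate on a common basis:
  commercially pure titanium: σ_y = 288.0 MPa, ρ = 4510 kg/m³
  brass: σ_y = 199.0 MPa, ρ = 8550 kg/m³
  bronze: σ_y = 207.0 MPa, ρ = 8718 kg/m³
  alumina ceramic: σ_y = 290.0 MPa, ρ = 3870 kg/m³
  alumina ceramic: M = 11.3×10⁻³
  commercially pure titanium: M = 9.67×10⁻³
  bronze: M = 4.01×10⁻³
  brass: M = 3.99×10⁻³
The maximum is for alumina ceramic.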